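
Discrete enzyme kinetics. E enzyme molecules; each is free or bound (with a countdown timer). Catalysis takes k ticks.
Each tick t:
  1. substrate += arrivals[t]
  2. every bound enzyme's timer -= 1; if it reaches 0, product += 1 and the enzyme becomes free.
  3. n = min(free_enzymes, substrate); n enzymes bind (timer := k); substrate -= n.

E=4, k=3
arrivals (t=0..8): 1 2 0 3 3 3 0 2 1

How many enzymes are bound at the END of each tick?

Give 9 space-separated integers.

Answer: 1 3 3 4 4 4 4 4 4

Derivation:
t=0: arr=1 -> substrate=0 bound=1 product=0
t=1: arr=2 -> substrate=0 bound=3 product=0
t=2: arr=0 -> substrate=0 bound=3 product=0
t=3: arr=3 -> substrate=1 bound=4 product=1
t=4: arr=3 -> substrate=2 bound=4 product=3
t=5: arr=3 -> substrate=5 bound=4 product=3
t=6: arr=0 -> substrate=3 bound=4 product=5
t=7: arr=2 -> substrate=3 bound=4 product=7
t=8: arr=1 -> substrate=4 bound=4 product=7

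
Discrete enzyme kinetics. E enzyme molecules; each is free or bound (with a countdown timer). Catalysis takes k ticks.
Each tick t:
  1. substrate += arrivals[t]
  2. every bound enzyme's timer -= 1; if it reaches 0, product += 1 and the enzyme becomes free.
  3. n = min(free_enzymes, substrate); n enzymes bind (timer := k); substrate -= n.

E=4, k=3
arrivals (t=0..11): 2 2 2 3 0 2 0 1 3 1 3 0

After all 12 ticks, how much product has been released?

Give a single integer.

t=0: arr=2 -> substrate=0 bound=2 product=0
t=1: arr=2 -> substrate=0 bound=4 product=0
t=2: arr=2 -> substrate=2 bound=4 product=0
t=3: arr=3 -> substrate=3 bound=4 product=2
t=4: arr=0 -> substrate=1 bound=4 product=4
t=5: arr=2 -> substrate=3 bound=4 product=4
t=6: arr=0 -> substrate=1 bound=4 product=6
t=7: arr=1 -> substrate=0 bound=4 product=8
t=8: arr=3 -> substrate=3 bound=4 product=8
t=9: arr=1 -> substrate=2 bound=4 product=10
t=10: arr=3 -> substrate=3 bound=4 product=12
t=11: arr=0 -> substrate=3 bound=4 product=12

Answer: 12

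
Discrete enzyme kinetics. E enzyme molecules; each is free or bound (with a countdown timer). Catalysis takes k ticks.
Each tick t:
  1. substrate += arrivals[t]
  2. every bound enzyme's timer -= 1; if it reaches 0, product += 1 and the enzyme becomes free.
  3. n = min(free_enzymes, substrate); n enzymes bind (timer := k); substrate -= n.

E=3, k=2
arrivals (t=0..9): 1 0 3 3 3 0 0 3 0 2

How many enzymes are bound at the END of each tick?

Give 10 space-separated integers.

Answer: 1 1 3 3 3 3 3 3 3 3

Derivation:
t=0: arr=1 -> substrate=0 bound=1 product=0
t=1: arr=0 -> substrate=0 bound=1 product=0
t=2: arr=3 -> substrate=0 bound=3 product=1
t=3: arr=3 -> substrate=3 bound=3 product=1
t=4: arr=3 -> substrate=3 bound=3 product=4
t=5: arr=0 -> substrate=3 bound=3 product=4
t=6: arr=0 -> substrate=0 bound=3 product=7
t=7: arr=3 -> substrate=3 bound=3 product=7
t=8: arr=0 -> substrate=0 bound=3 product=10
t=9: arr=2 -> substrate=2 bound=3 product=10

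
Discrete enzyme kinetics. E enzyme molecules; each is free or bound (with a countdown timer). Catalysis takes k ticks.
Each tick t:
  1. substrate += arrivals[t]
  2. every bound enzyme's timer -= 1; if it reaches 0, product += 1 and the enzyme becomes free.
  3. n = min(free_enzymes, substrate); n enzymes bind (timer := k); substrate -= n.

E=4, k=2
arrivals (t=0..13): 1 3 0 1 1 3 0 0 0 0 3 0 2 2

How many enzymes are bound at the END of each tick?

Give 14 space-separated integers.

t=0: arr=1 -> substrate=0 bound=1 product=0
t=1: arr=3 -> substrate=0 bound=4 product=0
t=2: arr=0 -> substrate=0 bound=3 product=1
t=3: arr=1 -> substrate=0 bound=1 product=4
t=4: arr=1 -> substrate=0 bound=2 product=4
t=5: arr=3 -> substrate=0 bound=4 product=5
t=6: arr=0 -> substrate=0 bound=3 product=6
t=7: arr=0 -> substrate=0 bound=0 product=9
t=8: arr=0 -> substrate=0 bound=0 product=9
t=9: arr=0 -> substrate=0 bound=0 product=9
t=10: arr=3 -> substrate=0 bound=3 product=9
t=11: arr=0 -> substrate=0 bound=3 product=9
t=12: arr=2 -> substrate=0 bound=2 product=12
t=13: arr=2 -> substrate=0 bound=4 product=12

Answer: 1 4 3 1 2 4 3 0 0 0 3 3 2 4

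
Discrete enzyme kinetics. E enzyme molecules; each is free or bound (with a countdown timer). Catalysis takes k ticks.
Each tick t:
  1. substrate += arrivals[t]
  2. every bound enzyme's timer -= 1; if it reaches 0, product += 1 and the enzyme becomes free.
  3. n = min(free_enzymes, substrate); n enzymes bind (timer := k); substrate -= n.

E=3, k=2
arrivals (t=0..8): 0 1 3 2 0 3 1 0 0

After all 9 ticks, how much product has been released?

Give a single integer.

t=0: arr=0 -> substrate=0 bound=0 product=0
t=1: arr=1 -> substrate=0 bound=1 product=0
t=2: arr=3 -> substrate=1 bound=3 product=0
t=3: arr=2 -> substrate=2 bound=3 product=1
t=4: arr=0 -> substrate=0 bound=3 product=3
t=5: arr=3 -> substrate=2 bound=3 product=4
t=6: arr=1 -> substrate=1 bound=3 product=6
t=7: arr=0 -> substrate=0 bound=3 product=7
t=8: arr=0 -> substrate=0 bound=1 product=9

Answer: 9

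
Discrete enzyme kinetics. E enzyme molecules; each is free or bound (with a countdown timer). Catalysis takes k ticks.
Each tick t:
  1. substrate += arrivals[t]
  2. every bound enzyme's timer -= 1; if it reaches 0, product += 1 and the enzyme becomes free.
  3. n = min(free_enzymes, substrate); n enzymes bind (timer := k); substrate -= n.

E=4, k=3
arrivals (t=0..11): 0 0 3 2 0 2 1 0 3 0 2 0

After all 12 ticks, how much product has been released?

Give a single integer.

t=0: arr=0 -> substrate=0 bound=0 product=0
t=1: arr=0 -> substrate=0 bound=0 product=0
t=2: arr=3 -> substrate=0 bound=3 product=0
t=3: arr=2 -> substrate=1 bound=4 product=0
t=4: arr=0 -> substrate=1 bound=4 product=0
t=5: arr=2 -> substrate=0 bound=4 product=3
t=6: arr=1 -> substrate=0 bound=4 product=4
t=7: arr=0 -> substrate=0 bound=4 product=4
t=8: arr=3 -> substrate=0 bound=4 product=7
t=9: arr=0 -> substrate=0 bound=3 product=8
t=10: arr=2 -> substrate=1 bound=4 product=8
t=11: arr=0 -> substrate=0 bound=2 product=11

Answer: 11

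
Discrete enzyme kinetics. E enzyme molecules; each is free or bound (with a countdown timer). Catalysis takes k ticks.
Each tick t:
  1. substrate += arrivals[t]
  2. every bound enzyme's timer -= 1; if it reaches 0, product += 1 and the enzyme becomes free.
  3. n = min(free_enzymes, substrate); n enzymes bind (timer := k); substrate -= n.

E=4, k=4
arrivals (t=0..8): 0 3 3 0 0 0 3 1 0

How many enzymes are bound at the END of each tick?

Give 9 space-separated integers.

Answer: 0 3 4 4 4 3 4 4 4

Derivation:
t=0: arr=0 -> substrate=0 bound=0 product=0
t=1: arr=3 -> substrate=0 bound=3 product=0
t=2: arr=3 -> substrate=2 bound=4 product=0
t=3: arr=0 -> substrate=2 bound=4 product=0
t=4: arr=0 -> substrate=2 bound=4 product=0
t=5: arr=0 -> substrate=0 bound=3 product=3
t=6: arr=3 -> substrate=1 bound=4 product=4
t=7: arr=1 -> substrate=2 bound=4 product=4
t=8: arr=0 -> substrate=2 bound=4 product=4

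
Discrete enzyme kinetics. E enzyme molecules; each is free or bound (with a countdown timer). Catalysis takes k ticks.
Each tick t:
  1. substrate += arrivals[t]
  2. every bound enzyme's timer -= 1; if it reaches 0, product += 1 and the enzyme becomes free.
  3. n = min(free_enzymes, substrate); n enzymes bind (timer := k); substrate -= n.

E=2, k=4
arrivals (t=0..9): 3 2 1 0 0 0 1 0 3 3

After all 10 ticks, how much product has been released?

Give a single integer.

Answer: 4

Derivation:
t=0: arr=3 -> substrate=1 bound=2 product=0
t=1: arr=2 -> substrate=3 bound=2 product=0
t=2: arr=1 -> substrate=4 bound=2 product=0
t=3: arr=0 -> substrate=4 bound=2 product=0
t=4: arr=0 -> substrate=2 bound=2 product=2
t=5: arr=0 -> substrate=2 bound=2 product=2
t=6: arr=1 -> substrate=3 bound=2 product=2
t=7: arr=0 -> substrate=3 bound=2 product=2
t=8: arr=3 -> substrate=4 bound=2 product=4
t=9: arr=3 -> substrate=7 bound=2 product=4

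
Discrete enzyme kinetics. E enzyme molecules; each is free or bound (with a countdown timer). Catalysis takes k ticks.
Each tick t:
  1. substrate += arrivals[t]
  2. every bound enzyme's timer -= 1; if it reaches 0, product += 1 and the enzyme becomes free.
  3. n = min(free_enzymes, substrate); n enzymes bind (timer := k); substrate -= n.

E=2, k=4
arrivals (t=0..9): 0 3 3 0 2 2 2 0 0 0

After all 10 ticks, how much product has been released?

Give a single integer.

Answer: 4

Derivation:
t=0: arr=0 -> substrate=0 bound=0 product=0
t=1: arr=3 -> substrate=1 bound=2 product=0
t=2: arr=3 -> substrate=4 bound=2 product=0
t=3: arr=0 -> substrate=4 bound=2 product=0
t=4: arr=2 -> substrate=6 bound=2 product=0
t=5: arr=2 -> substrate=6 bound=2 product=2
t=6: arr=2 -> substrate=8 bound=2 product=2
t=7: arr=0 -> substrate=8 bound=2 product=2
t=8: arr=0 -> substrate=8 bound=2 product=2
t=9: arr=0 -> substrate=6 bound=2 product=4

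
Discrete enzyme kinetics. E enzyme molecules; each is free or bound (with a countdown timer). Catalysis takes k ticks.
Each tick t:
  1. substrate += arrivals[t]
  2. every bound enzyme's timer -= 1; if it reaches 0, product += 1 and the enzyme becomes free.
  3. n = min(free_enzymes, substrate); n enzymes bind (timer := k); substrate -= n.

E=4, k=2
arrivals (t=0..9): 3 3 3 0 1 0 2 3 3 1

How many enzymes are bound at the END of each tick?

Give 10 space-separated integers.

Answer: 3 4 4 4 3 2 2 4 4 4

Derivation:
t=0: arr=3 -> substrate=0 bound=3 product=0
t=1: arr=3 -> substrate=2 bound=4 product=0
t=2: arr=3 -> substrate=2 bound=4 product=3
t=3: arr=0 -> substrate=1 bound=4 product=4
t=4: arr=1 -> substrate=0 bound=3 product=7
t=5: arr=0 -> substrate=0 bound=2 product=8
t=6: arr=2 -> substrate=0 bound=2 product=10
t=7: arr=3 -> substrate=1 bound=4 product=10
t=8: arr=3 -> substrate=2 bound=4 product=12
t=9: arr=1 -> substrate=1 bound=4 product=14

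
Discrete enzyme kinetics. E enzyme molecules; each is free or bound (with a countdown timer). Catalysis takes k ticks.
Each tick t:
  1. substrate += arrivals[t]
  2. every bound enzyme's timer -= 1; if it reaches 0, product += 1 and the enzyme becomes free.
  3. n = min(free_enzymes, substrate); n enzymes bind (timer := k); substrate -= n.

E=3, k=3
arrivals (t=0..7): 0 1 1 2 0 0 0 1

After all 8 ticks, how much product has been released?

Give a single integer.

Answer: 4

Derivation:
t=0: arr=0 -> substrate=0 bound=0 product=0
t=1: arr=1 -> substrate=0 bound=1 product=0
t=2: arr=1 -> substrate=0 bound=2 product=0
t=3: arr=2 -> substrate=1 bound=3 product=0
t=4: arr=0 -> substrate=0 bound=3 product=1
t=5: arr=0 -> substrate=0 bound=2 product=2
t=6: arr=0 -> substrate=0 bound=1 product=3
t=7: arr=1 -> substrate=0 bound=1 product=4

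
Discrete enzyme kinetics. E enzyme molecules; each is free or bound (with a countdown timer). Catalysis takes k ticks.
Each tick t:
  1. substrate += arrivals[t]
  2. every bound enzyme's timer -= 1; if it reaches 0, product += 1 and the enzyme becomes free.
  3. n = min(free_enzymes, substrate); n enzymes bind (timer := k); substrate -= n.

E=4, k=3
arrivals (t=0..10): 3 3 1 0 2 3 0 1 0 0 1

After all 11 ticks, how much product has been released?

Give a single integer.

Answer: 12

Derivation:
t=0: arr=3 -> substrate=0 bound=3 product=0
t=1: arr=3 -> substrate=2 bound=4 product=0
t=2: arr=1 -> substrate=3 bound=4 product=0
t=3: arr=0 -> substrate=0 bound=4 product=3
t=4: arr=2 -> substrate=1 bound=4 product=4
t=5: arr=3 -> substrate=4 bound=4 product=4
t=6: arr=0 -> substrate=1 bound=4 product=7
t=7: arr=1 -> substrate=1 bound=4 product=8
t=8: arr=0 -> substrate=1 bound=4 product=8
t=9: arr=0 -> substrate=0 bound=2 product=11
t=10: arr=1 -> substrate=0 bound=2 product=12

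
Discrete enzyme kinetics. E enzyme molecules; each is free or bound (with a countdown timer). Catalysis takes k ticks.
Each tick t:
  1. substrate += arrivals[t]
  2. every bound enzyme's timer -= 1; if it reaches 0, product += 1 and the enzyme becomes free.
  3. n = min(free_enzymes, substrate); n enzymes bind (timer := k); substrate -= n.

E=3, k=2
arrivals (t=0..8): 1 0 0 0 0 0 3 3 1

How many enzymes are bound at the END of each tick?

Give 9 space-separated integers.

Answer: 1 1 0 0 0 0 3 3 3

Derivation:
t=0: arr=1 -> substrate=0 bound=1 product=0
t=1: arr=0 -> substrate=0 bound=1 product=0
t=2: arr=0 -> substrate=0 bound=0 product=1
t=3: arr=0 -> substrate=0 bound=0 product=1
t=4: arr=0 -> substrate=0 bound=0 product=1
t=5: arr=0 -> substrate=0 bound=0 product=1
t=6: arr=3 -> substrate=0 bound=3 product=1
t=7: arr=3 -> substrate=3 bound=3 product=1
t=8: arr=1 -> substrate=1 bound=3 product=4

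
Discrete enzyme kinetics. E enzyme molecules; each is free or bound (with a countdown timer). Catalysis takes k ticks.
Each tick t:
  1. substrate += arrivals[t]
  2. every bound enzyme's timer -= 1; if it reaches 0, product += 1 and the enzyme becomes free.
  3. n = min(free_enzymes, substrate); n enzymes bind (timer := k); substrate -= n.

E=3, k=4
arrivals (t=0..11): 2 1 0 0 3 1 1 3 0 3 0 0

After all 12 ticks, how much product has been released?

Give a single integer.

t=0: arr=2 -> substrate=0 bound=2 product=0
t=1: arr=1 -> substrate=0 bound=3 product=0
t=2: arr=0 -> substrate=0 bound=3 product=0
t=3: arr=0 -> substrate=0 bound=3 product=0
t=4: arr=3 -> substrate=1 bound=3 product=2
t=5: arr=1 -> substrate=1 bound=3 product=3
t=6: arr=1 -> substrate=2 bound=3 product=3
t=7: arr=3 -> substrate=5 bound=3 product=3
t=8: arr=0 -> substrate=3 bound=3 product=5
t=9: arr=3 -> substrate=5 bound=3 product=6
t=10: arr=0 -> substrate=5 bound=3 product=6
t=11: arr=0 -> substrate=5 bound=3 product=6

Answer: 6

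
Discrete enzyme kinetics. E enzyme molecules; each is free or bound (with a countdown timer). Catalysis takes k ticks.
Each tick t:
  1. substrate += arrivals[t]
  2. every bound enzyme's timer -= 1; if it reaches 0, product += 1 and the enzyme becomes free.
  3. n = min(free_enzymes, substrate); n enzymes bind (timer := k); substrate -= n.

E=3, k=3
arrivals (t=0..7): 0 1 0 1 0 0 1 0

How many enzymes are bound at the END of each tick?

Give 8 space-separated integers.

Answer: 0 1 1 2 1 1 1 1

Derivation:
t=0: arr=0 -> substrate=0 bound=0 product=0
t=1: arr=1 -> substrate=0 bound=1 product=0
t=2: arr=0 -> substrate=0 bound=1 product=0
t=3: arr=1 -> substrate=0 bound=2 product=0
t=4: arr=0 -> substrate=0 bound=1 product=1
t=5: arr=0 -> substrate=0 bound=1 product=1
t=6: arr=1 -> substrate=0 bound=1 product=2
t=7: arr=0 -> substrate=0 bound=1 product=2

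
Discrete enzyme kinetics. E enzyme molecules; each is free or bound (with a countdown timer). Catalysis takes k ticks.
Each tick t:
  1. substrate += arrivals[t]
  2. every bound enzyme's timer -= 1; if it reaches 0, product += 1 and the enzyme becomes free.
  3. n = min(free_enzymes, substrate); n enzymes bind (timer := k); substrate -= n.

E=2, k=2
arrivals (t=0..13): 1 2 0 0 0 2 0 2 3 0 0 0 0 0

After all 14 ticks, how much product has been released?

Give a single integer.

Answer: 10

Derivation:
t=0: arr=1 -> substrate=0 bound=1 product=0
t=1: arr=2 -> substrate=1 bound=2 product=0
t=2: arr=0 -> substrate=0 bound=2 product=1
t=3: arr=0 -> substrate=0 bound=1 product=2
t=4: arr=0 -> substrate=0 bound=0 product=3
t=5: arr=2 -> substrate=0 bound=2 product=3
t=6: arr=0 -> substrate=0 bound=2 product=3
t=7: arr=2 -> substrate=0 bound=2 product=5
t=8: arr=3 -> substrate=3 bound=2 product=5
t=9: arr=0 -> substrate=1 bound=2 product=7
t=10: arr=0 -> substrate=1 bound=2 product=7
t=11: arr=0 -> substrate=0 bound=1 product=9
t=12: arr=0 -> substrate=0 bound=1 product=9
t=13: arr=0 -> substrate=0 bound=0 product=10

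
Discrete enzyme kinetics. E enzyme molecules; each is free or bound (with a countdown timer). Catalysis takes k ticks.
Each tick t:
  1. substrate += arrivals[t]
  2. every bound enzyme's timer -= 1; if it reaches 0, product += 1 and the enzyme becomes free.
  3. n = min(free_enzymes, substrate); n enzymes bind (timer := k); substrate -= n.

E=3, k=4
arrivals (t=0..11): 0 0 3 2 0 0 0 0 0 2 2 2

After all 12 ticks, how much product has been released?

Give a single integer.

Answer: 5

Derivation:
t=0: arr=0 -> substrate=0 bound=0 product=0
t=1: arr=0 -> substrate=0 bound=0 product=0
t=2: arr=3 -> substrate=0 bound=3 product=0
t=3: arr=2 -> substrate=2 bound=3 product=0
t=4: arr=0 -> substrate=2 bound=3 product=0
t=5: arr=0 -> substrate=2 bound=3 product=0
t=6: arr=0 -> substrate=0 bound=2 product=3
t=7: arr=0 -> substrate=0 bound=2 product=3
t=8: arr=0 -> substrate=0 bound=2 product=3
t=9: arr=2 -> substrate=1 bound=3 product=3
t=10: arr=2 -> substrate=1 bound=3 product=5
t=11: arr=2 -> substrate=3 bound=3 product=5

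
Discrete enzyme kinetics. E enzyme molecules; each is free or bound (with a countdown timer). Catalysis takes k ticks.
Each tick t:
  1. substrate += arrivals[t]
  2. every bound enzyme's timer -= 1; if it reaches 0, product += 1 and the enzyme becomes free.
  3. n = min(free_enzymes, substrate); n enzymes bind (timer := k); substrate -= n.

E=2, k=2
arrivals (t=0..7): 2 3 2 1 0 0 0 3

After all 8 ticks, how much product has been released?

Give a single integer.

Answer: 6

Derivation:
t=0: arr=2 -> substrate=0 bound=2 product=0
t=1: arr=3 -> substrate=3 bound=2 product=0
t=2: arr=2 -> substrate=3 bound=2 product=2
t=3: arr=1 -> substrate=4 bound=2 product=2
t=4: arr=0 -> substrate=2 bound=2 product=4
t=5: arr=0 -> substrate=2 bound=2 product=4
t=6: arr=0 -> substrate=0 bound=2 product=6
t=7: arr=3 -> substrate=3 bound=2 product=6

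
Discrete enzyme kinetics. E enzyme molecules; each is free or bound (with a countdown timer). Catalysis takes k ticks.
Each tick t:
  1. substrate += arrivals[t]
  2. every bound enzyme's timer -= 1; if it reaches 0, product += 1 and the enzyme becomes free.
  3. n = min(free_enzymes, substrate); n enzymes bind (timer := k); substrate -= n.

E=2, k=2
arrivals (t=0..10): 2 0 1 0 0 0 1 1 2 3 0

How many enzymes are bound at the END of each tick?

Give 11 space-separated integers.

t=0: arr=2 -> substrate=0 bound=2 product=0
t=1: arr=0 -> substrate=0 bound=2 product=0
t=2: arr=1 -> substrate=0 bound=1 product=2
t=3: arr=0 -> substrate=0 bound=1 product=2
t=4: arr=0 -> substrate=0 bound=0 product=3
t=5: arr=0 -> substrate=0 bound=0 product=3
t=6: arr=1 -> substrate=0 bound=1 product=3
t=7: arr=1 -> substrate=0 bound=2 product=3
t=8: arr=2 -> substrate=1 bound=2 product=4
t=9: arr=3 -> substrate=3 bound=2 product=5
t=10: arr=0 -> substrate=2 bound=2 product=6

Answer: 2 2 1 1 0 0 1 2 2 2 2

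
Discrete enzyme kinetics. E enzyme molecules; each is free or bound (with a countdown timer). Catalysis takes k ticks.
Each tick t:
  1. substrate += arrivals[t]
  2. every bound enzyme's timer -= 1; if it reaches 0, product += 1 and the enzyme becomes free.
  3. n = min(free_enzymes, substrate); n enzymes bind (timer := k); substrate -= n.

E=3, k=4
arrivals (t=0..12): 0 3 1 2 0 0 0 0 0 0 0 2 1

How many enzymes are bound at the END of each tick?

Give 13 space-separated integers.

Answer: 0 3 3 3 3 3 3 3 3 0 0 2 3

Derivation:
t=0: arr=0 -> substrate=0 bound=0 product=0
t=1: arr=3 -> substrate=0 bound=3 product=0
t=2: arr=1 -> substrate=1 bound=3 product=0
t=3: arr=2 -> substrate=3 bound=3 product=0
t=4: arr=0 -> substrate=3 bound=3 product=0
t=5: arr=0 -> substrate=0 bound=3 product=3
t=6: arr=0 -> substrate=0 bound=3 product=3
t=7: arr=0 -> substrate=0 bound=3 product=3
t=8: arr=0 -> substrate=0 bound=3 product=3
t=9: arr=0 -> substrate=0 bound=0 product=6
t=10: arr=0 -> substrate=0 bound=0 product=6
t=11: arr=2 -> substrate=0 bound=2 product=6
t=12: arr=1 -> substrate=0 bound=3 product=6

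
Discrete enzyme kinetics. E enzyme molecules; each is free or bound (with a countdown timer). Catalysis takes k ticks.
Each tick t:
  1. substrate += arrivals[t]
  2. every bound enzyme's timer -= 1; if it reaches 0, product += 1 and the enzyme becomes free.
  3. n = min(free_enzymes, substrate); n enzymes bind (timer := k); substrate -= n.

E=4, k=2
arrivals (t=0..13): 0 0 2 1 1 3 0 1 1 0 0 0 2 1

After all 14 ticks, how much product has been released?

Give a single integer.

Answer: 9

Derivation:
t=0: arr=0 -> substrate=0 bound=0 product=0
t=1: arr=0 -> substrate=0 bound=0 product=0
t=2: arr=2 -> substrate=0 bound=2 product=0
t=3: arr=1 -> substrate=0 bound=3 product=0
t=4: arr=1 -> substrate=0 bound=2 product=2
t=5: arr=3 -> substrate=0 bound=4 product=3
t=6: arr=0 -> substrate=0 bound=3 product=4
t=7: arr=1 -> substrate=0 bound=1 product=7
t=8: arr=1 -> substrate=0 bound=2 product=7
t=9: arr=0 -> substrate=0 bound=1 product=8
t=10: arr=0 -> substrate=0 bound=0 product=9
t=11: arr=0 -> substrate=0 bound=0 product=9
t=12: arr=2 -> substrate=0 bound=2 product=9
t=13: arr=1 -> substrate=0 bound=3 product=9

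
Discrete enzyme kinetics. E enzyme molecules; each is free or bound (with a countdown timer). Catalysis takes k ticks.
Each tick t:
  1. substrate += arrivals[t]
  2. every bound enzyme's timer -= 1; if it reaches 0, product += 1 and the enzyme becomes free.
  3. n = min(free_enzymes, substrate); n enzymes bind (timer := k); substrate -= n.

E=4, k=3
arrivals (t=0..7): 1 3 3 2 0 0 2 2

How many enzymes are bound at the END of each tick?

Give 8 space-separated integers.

t=0: arr=1 -> substrate=0 bound=1 product=0
t=1: arr=3 -> substrate=0 bound=4 product=0
t=2: arr=3 -> substrate=3 bound=4 product=0
t=3: arr=2 -> substrate=4 bound=4 product=1
t=4: arr=0 -> substrate=1 bound=4 product=4
t=5: arr=0 -> substrate=1 bound=4 product=4
t=6: arr=2 -> substrate=2 bound=4 product=5
t=7: arr=2 -> substrate=1 bound=4 product=8

Answer: 1 4 4 4 4 4 4 4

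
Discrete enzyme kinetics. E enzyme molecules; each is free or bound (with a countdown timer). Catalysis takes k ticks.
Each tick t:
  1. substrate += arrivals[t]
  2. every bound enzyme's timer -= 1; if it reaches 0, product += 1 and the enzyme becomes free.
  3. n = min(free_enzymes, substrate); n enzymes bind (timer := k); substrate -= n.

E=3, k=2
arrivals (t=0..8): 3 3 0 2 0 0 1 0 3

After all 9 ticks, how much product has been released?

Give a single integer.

Answer: 9

Derivation:
t=0: arr=3 -> substrate=0 bound=3 product=0
t=1: arr=3 -> substrate=3 bound=3 product=0
t=2: arr=0 -> substrate=0 bound=3 product=3
t=3: arr=2 -> substrate=2 bound=3 product=3
t=4: arr=0 -> substrate=0 bound=2 product=6
t=5: arr=0 -> substrate=0 bound=2 product=6
t=6: arr=1 -> substrate=0 bound=1 product=8
t=7: arr=0 -> substrate=0 bound=1 product=8
t=8: arr=3 -> substrate=0 bound=3 product=9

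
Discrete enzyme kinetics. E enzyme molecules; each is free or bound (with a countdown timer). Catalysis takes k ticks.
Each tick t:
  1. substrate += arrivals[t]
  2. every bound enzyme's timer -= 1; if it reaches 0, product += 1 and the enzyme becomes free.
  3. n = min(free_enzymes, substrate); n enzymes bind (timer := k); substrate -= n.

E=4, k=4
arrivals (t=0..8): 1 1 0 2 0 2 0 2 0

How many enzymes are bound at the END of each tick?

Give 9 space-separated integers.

t=0: arr=1 -> substrate=0 bound=1 product=0
t=1: arr=1 -> substrate=0 bound=2 product=0
t=2: arr=0 -> substrate=0 bound=2 product=0
t=3: arr=2 -> substrate=0 bound=4 product=0
t=4: arr=0 -> substrate=0 bound=3 product=1
t=5: arr=2 -> substrate=0 bound=4 product=2
t=6: arr=0 -> substrate=0 bound=4 product=2
t=7: arr=2 -> substrate=0 bound=4 product=4
t=8: arr=0 -> substrate=0 bound=4 product=4

Answer: 1 2 2 4 3 4 4 4 4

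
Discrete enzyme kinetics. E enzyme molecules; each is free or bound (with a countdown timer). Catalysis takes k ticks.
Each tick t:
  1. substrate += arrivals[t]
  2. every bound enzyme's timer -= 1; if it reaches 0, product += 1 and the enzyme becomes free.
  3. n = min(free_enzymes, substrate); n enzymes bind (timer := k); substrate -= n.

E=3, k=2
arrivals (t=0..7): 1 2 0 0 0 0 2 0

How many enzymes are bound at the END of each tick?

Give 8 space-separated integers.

t=0: arr=1 -> substrate=0 bound=1 product=0
t=1: arr=2 -> substrate=0 bound=3 product=0
t=2: arr=0 -> substrate=0 bound=2 product=1
t=3: arr=0 -> substrate=0 bound=0 product=3
t=4: arr=0 -> substrate=0 bound=0 product=3
t=5: arr=0 -> substrate=0 bound=0 product=3
t=6: arr=2 -> substrate=0 bound=2 product=3
t=7: arr=0 -> substrate=0 bound=2 product=3

Answer: 1 3 2 0 0 0 2 2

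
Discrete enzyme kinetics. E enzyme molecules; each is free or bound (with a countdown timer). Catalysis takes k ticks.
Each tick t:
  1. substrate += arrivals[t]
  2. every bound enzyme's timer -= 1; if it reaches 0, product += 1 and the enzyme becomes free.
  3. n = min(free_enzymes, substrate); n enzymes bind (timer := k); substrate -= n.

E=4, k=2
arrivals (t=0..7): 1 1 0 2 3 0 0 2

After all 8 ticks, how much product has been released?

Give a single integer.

Answer: 7

Derivation:
t=0: arr=1 -> substrate=0 bound=1 product=0
t=1: arr=1 -> substrate=0 bound=2 product=0
t=2: arr=0 -> substrate=0 bound=1 product=1
t=3: arr=2 -> substrate=0 bound=2 product=2
t=4: arr=3 -> substrate=1 bound=4 product=2
t=5: arr=0 -> substrate=0 bound=3 product=4
t=6: arr=0 -> substrate=0 bound=1 product=6
t=7: arr=2 -> substrate=0 bound=2 product=7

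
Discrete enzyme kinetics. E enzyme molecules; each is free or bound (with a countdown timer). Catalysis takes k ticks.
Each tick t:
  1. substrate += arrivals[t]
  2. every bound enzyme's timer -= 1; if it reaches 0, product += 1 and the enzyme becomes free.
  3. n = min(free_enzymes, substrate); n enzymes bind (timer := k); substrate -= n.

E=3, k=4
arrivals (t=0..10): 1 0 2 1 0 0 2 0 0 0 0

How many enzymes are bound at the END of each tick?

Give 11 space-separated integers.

t=0: arr=1 -> substrate=0 bound=1 product=0
t=1: arr=0 -> substrate=0 bound=1 product=0
t=2: arr=2 -> substrate=0 bound=3 product=0
t=3: arr=1 -> substrate=1 bound=3 product=0
t=4: arr=0 -> substrate=0 bound=3 product=1
t=5: arr=0 -> substrate=0 bound=3 product=1
t=6: arr=2 -> substrate=0 bound=3 product=3
t=7: arr=0 -> substrate=0 bound=3 product=3
t=8: arr=0 -> substrate=0 bound=2 product=4
t=9: arr=0 -> substrate=0 bound=2 product=4
t=10: arr=0 -> substrate=0 bound=0 product=6

Answer: 1 1 3 3 3 3 3 3 2 2 0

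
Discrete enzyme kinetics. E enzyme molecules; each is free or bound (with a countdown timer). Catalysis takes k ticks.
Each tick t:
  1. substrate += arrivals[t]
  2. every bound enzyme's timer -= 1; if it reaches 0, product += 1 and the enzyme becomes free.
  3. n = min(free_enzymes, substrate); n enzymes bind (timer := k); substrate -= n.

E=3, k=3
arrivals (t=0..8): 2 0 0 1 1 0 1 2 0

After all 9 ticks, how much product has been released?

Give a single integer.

t=0: arr=2 -> substrate=0 bound=2 product=0
t=1: arr=0 -> substrate=0 bound=2 product=0
t=2: arr=0 -> substrate=0 bound=2 product=0
t=3: arr=1 -> substrate=0 bound=1 product=2
t=4: arr=1 -> substrate=0 bound=2 product=2
t=5: arr=0 -> substrate=0 bound=2 product=2
t=6: arr=1 -> substrate=0 bound=2 product=3
t=7: arr=2 -> substrate=0 bound=3 product=4
t=8: arr=0 -> substrate=0 bound=3 product=4

Answer: 4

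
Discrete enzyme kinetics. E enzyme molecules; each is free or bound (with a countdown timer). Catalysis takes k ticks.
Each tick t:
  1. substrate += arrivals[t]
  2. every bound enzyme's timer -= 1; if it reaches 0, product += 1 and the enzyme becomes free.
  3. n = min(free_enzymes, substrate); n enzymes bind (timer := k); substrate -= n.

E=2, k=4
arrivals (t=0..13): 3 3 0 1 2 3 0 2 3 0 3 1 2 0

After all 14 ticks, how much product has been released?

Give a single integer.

t=0: arr=3 -> substrate=1 bound=2 product=0
t=1: arr=3 -> substrate=4 bound=2 product=0
t=2: arr=0 -> substrate=4 bound=2 product=0
t=3: arr=1 -> substrate=5 bound=2 product=0
t=4: arr=2 -> substrate=5 bound=2 product=2
t=5: arr=3 -> substrate=8 bound=2 product=2
t=6: arr=0 -> substrate=8 bound=2 product=2
t=7: arr=2 -> substrate=10 bound=2 product=2
t=8: arr=3 -> substrate=11 bound=2 product=4
t=9: arr=0 -> substrate=11 bound=2 product=4
t=10: arr=3 -> substrate=14 bound=2 product=4
t=11: arr=1 -> substrate=15 bound=2 product=4
t=12: arr=2 -> substrate=15 bound=2 product=6
t=13: arr=0 -> substrate=15 bound=2 product=6

Answer: 6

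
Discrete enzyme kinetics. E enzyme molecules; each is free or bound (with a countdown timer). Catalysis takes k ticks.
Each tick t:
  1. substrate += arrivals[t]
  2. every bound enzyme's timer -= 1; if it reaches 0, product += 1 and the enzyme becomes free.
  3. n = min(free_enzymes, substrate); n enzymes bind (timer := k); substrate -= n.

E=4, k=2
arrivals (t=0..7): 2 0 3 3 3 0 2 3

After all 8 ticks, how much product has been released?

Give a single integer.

Answer: 10

Derivation:
t=0: arr=2 -> substrate=0 bound=2 product=0
t=1: arr=0 -> substrate=0 bound=2 product=0
t=2: arr=3 -> substrate=0 bound=3 product=2
t=3: arr=3 -> substrate=2 bound=4 product=2
t=4: arr=3 -> substrate=2 bound=4 product=5
t=5: arr=0 -> substrate=1 bound=4 product=6
t=6: arr=2 -> substrate=0 bound=4 product=9
t=7: arr=3 -> substrate=2 bound=4 product=10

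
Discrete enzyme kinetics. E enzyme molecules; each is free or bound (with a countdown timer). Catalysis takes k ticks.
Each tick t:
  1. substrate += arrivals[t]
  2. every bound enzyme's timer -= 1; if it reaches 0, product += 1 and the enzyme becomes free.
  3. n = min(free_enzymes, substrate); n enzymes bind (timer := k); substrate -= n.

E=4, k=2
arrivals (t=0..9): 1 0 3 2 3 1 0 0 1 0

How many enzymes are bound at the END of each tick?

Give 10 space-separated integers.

Answer: 1 1 3 4 4 4 2 1 1 1

Derivation:
t=0: arr=1 -> substrate=0 bound=1 product=0
t=1: arr=0 -> substrate=0 bound=1 product=0
t=2: arr=3 -> substrate=0 bound=3 product=1
t=3: arr=2 -> substrate=1 bound=4 product=1
t=4: arr=3 -> substrate=1 bound=4 product=4
t=5: arr=1 -> substrate=1 bound=4 product=5
t=6: arr=0 -> substrate=0 bound=2 product=8
t=7: arr=0 -> substrate=0 bound=1 product=9
t=8: arr=1 -> substrate=0 bound=1 product=10
t=9: arr=0 -> substrate=0 bound=1 product=10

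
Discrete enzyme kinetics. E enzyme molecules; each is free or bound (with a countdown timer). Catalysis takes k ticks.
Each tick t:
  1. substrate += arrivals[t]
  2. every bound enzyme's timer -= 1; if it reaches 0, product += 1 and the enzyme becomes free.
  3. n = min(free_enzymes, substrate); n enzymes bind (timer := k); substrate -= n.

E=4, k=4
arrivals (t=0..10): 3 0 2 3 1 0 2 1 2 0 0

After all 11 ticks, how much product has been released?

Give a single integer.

t=0: arr=3 -> substrate=0 bound=3 product=0
t=1: arr=0 -> substrate=0 bound=3 product=0
t=2: arr=2 -> substrate=1 bound=4 product=0
t=3: arr=3 -> substrate=4 bound=4 product=0
t=4: arr=1 -> substrate=2 bound=4 product=3
t=5: arr=0 -> substrate=2 bound=4 product=3
t=6: arr=2 -> substrate=3 bound=4 product=4
t=7: arr=1 -> substrate=4 bound=4 product=4
t=8: arr=2 -> substrate=3 bound=4 product=7
t=9: arr=0 -> substrate=3 bound=4 product=7
t=10: arr=0 -> substrate=2 bound=4 product=8

Answer: 8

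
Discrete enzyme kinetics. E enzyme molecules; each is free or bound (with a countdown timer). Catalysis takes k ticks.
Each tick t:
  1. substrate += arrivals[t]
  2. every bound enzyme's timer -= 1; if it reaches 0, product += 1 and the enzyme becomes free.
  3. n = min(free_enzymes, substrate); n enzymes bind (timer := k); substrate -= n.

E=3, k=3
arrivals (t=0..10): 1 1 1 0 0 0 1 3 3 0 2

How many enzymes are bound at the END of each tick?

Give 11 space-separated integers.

Answer: 1 2 3 2 1 0 1 3 3 3 3

Derivation:
t=0: arr=1 -> substrate=0 bound=1 product=0
t=1: arr=1 -> substrate=0 bound=2 product=0
t=2: arr=1 -> substrate=0 bound=3 product=0
t=3: arr=0 -> substrate=0 bound=2 product=1
t=4: arr=0 -> substrate=0 bound=1 product=2
t=5: arr=0 -> substrate=0 bound=0 product=3
t=6: arr=1 -> substrate=0 bound=1 product=3
t=7: arr=3 -> substrate=1 bound=3 product=3
t=8: arr=3 -> substrate=4 bound=3 product=3
t=9: arr=0 -> substrate=3 bound=3 product=4
t=10: arr=2 -> substrate=3 bound=3 product=6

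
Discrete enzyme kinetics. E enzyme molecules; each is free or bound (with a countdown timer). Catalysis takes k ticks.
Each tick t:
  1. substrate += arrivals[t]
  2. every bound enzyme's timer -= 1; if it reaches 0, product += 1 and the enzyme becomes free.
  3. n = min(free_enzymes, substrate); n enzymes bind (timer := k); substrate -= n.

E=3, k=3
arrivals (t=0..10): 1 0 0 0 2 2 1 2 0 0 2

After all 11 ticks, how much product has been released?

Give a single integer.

Answer: 6

Derivation:
t=0: arr=1 -> substrate=0 bound=1 product=0
t=1: arr=0 -> substrate=0 bound=1 product=0
t=2: arr=0 -> substrate=0 bound=1 product=0
t=3: arr=0 -> substrate=0 bound=0 product=1
t=4: arr=2 -> substrate=0 bound=2 product=1
t=5: arr=2 -> substrate=1 bound=3 product=1
t=6: arr=1 -> substrate=2 bound=3 product=1
t=7: arr=2 -> substrate=2 bound=3 product=3
t=8: arr=0 -> substrate=1 bound=3 product=4
t=9: arr=0 -> substrate=1 bound=3 product=4
t=10: arr=2 -> substrate=1 bound=3 product=6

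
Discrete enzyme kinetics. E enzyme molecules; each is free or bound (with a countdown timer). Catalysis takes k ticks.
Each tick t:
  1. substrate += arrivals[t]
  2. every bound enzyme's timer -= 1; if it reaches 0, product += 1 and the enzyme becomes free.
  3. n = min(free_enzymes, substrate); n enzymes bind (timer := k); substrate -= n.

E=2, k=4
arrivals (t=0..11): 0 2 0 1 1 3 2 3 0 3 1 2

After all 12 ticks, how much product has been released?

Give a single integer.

t=0: arr=0 -> substrate=0 bound=0 product=0
t=1: arr=2 -> substrate=0 bound=2 product=0
t=2: arr=0 -> substrate=0 bound=2 product=0
t=3: arr=1 -> substrate=1 bound=2 product=0
t=4: arr=1 -> substrate=2 bound=2 product=0
t=5: arr=3 -> substrate=3 bound=2 product=2
t=6: arr=2 -> substrate=5 bound=2 product=2
t=7: arr=3 -> substrate=8 bound=2 product=2
t=8: arr=0 -> substrate=8 bound=2 product=2
t=9: arr=3 -> substrate=9 bound=2 product=4
t=10: arr=1 -> substrate=10 bound=2 product=4
t=11: arr=2 -> substrate=12 bound=2 product=4

Answer: 4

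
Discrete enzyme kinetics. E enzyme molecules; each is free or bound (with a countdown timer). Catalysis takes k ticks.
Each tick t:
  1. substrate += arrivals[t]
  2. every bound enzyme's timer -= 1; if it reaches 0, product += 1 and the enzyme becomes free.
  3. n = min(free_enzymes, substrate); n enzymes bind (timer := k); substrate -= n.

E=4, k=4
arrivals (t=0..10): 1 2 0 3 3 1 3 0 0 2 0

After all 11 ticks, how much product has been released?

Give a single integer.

t=0: arr=1 -> substrate=0 bound=1 product=0
t=1: arr=2 -> substrate=0 bound=3 product=0
t=2: arr=0 -> substrate=0 bound=3 product=0
t=3: arr=3 -> substrate=2 bound=4 product=0
t=4: arr=3 -> substrate=4 bound=4 product=1
t=5: arr=1 -> substrate=3 bound=4 product=3
t=6: arr=3 -> substrate=6 bound=4 product=3
t=7: arr=0 -> substrate=5 bound=4 product=4
t=8: arr=0 -> substrate=4 bound=4 product=5
t=9: arr=2 -> substrate=4 bound=4 product=7
t=10: arr=0 -> substrate=4 bound=4 product=7

Answer: 7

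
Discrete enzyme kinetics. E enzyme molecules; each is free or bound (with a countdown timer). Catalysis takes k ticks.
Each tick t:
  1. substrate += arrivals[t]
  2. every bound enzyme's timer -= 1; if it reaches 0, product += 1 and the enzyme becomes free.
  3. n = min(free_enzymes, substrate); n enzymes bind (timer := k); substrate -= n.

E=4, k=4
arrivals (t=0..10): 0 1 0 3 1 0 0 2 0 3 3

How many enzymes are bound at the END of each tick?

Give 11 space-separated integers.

t=0: arr=0 -> substrate=0 bound=0 product=0
t=1: arr=1 -> substrate=0 bound=1 product=0
t=2: arr=0 -> substrate=0 bound=1 product=0
t=3: arr=3 -> substrate=0 bound=4 product=0
t=4: arr=1 -> substrate=1 bound=4 product=0
t=5: arr=0 -> substrate=0 bound=4 product=1
t=6: arr=0 -> substrate=0 bound=4 product=1
t=7: arr=2 -> substrate=0 bound=3 product=4
t=8: arr=0 -> substrate=0 bound=3 product=4
t=9: arr=3 -> substrate=1 bound=4 product=5
t=10: arr=3 -> substrate=4 bound=4 product=5

Answer: 0 1 1 4 4 4 4 3 3 4 4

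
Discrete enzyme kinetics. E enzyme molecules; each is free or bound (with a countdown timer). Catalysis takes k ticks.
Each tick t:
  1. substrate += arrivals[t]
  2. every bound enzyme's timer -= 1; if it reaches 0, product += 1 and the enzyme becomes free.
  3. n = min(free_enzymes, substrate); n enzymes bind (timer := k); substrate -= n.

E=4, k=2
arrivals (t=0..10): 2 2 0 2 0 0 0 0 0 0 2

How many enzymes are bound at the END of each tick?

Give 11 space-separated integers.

t=0: arr=2 -> substrate=0 bound=2 product=0
t=1: arr=2 -> substrate=0 bound=4 product=0
t=2: arr=0 -> substrate=0 bound=2 product=2
t=3: arr=2 -> substrate=0 bound=2 product=4
t=4: arr=0 -> substrate=0 bound=2 product=4
t=5: arr=0 -> substrate=0 bound=0 product=6
t=6: arr=0 -> substrate=0 bound=0 product=6
t=7: arr=0 -> substrate=0 bound=0 product=6
t=8: arr=0 -> substrate=0 bound=0 product=6
t=9: arr=0 -> substrate=0 bound=0 product=6
t=10: arr=2 -> substrate=0 bound=2 product=6

Answer: 2 4 2 2 2 0 0 0 0 0 2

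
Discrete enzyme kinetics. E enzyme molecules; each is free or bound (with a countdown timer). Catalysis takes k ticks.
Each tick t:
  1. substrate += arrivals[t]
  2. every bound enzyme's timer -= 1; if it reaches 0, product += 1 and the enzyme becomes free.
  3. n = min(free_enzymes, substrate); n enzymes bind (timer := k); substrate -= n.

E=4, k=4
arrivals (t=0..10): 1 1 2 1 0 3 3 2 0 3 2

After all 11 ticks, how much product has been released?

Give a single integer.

Answer: 8

Derivation:
t=0: arr=1 -> substrate=0 bound=1 product=0
t=1: arr=1 -> substrate=0 bound=2 product=0
t=2: arr=2 -> substrate=0 bound=4 product=0
t=3: arr=1 -> substrate=1 bound=4 product=0
t=4: arr=0 -> substrate=0 bound=4 product=1
t=5: arr=3 -> substrate=2 bound=4 product=2
t=6: arr=3 -> substrate=3 bound=4 product=4
t=7: arr=2 -> substrate=5 bound=4 product=4
t=8: arr=0 -> substrate=4 bound=4 product=5
t=9: arr=3 -> substrate=6 bound=4 product=6
t=10: arr=2 -> substrate=6 bound=4 product=8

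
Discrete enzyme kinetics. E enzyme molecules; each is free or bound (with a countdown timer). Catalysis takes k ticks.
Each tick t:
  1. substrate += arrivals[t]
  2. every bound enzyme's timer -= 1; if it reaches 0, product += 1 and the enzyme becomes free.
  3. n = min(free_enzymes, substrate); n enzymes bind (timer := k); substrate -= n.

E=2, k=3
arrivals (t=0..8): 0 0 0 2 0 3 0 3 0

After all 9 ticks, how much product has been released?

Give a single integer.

Answer: 2

Derivation:
t=0: arr=0 -> substrate=0 bound=0 product=0
t=1: arr=0 -> substrate=0 bound=0 product=0
t=2: arr=0 -> substrate=0 bound=0 product=0
t=3: arr=2 -> substrate=0 bound=2 product=0
t=4: arr=0 -> substrate=0 bound=2 product=0
t=5: arr=3 -> substrate=3 bound=2 product=0
t=6: arr=0 -> substrate=1 bound=2 product=2
t=7: arr=3 -> substrate=4 bound=2 product=2
t=8: arr=0 -> substrate=4 bound=2 product=2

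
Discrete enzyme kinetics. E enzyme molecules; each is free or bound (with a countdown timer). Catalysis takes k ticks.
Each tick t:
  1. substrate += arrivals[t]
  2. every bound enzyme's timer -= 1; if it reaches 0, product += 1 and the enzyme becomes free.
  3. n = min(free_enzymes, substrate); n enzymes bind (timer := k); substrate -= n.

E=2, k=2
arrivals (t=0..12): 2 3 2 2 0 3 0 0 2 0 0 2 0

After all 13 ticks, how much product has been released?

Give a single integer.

t=0: arr=2 -> substrate=0 bound=2 product=0
t=1: arr=3 -> substrate=3 bound=2 product=0
t=2: arr=2 -> substrate=3 bound=2 product=2
t=3: arr=2 -> substrate=5 bound=2 product=2
t=4: arr=0 -> substrate=3 bound=2 product=4
t=5: arr=3 -> substrate=6 bound=2 product=4
t=6: arr=0 -> substrate=4 bound=2 product=6
t=7: arr=0 -> substrate=4 bound=2 product=6
t=8: arr=2 -> substrate=4 bound=2 product=8
t=9: arr=0 -> substrate=4 bound=2 product=8
t=10: arr=0 -> substrate=2 bound=2 product=10
t=11: arr=2 -> substrate=4 bound=2 product=10
t=12: arr=0 -> substrate=2 bound=2 product=12

Answer: 12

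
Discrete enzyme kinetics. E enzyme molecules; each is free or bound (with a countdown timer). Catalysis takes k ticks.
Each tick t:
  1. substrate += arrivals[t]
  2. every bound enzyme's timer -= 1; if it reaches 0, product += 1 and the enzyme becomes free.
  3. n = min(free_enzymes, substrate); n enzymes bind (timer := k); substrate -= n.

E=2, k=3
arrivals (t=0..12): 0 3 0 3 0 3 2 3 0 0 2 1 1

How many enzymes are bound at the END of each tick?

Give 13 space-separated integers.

Answer: 0 2 2 2 2 2 2 2 2 2 2 2 2

Derivation:
t=0: arr=0 -> substrate=0 bound=0 product=0
t=1: arr=3 -> substrate=1 bound=2 product=0
t=2: arr=0 -> substrate=1 bound=2 product=0
t=3: arr=3 -> substrate=4 bound=2 product=0
t=4: arr=0 -> substrate=2 bound=2 product=2
t=5: arr=3 -> substrate=5 bound=2 product=2
t=6: arr=2 -> substrate=7 bound=2 product=2
t=7: arr=3 -> substrate=8 bound=2 product=4
t=8: arr=0 -> substrate=8 bound=2 product=4
t=9: arr=0 -> substrate=8 bound=2 product=4
t=10: arr=2 -> substrate=8 bound=2 product=6
t=11: arr=1 -> substrate=9 bound=2 product=6
t=12: arr=1 -> substrate=10 bound=2 product=6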